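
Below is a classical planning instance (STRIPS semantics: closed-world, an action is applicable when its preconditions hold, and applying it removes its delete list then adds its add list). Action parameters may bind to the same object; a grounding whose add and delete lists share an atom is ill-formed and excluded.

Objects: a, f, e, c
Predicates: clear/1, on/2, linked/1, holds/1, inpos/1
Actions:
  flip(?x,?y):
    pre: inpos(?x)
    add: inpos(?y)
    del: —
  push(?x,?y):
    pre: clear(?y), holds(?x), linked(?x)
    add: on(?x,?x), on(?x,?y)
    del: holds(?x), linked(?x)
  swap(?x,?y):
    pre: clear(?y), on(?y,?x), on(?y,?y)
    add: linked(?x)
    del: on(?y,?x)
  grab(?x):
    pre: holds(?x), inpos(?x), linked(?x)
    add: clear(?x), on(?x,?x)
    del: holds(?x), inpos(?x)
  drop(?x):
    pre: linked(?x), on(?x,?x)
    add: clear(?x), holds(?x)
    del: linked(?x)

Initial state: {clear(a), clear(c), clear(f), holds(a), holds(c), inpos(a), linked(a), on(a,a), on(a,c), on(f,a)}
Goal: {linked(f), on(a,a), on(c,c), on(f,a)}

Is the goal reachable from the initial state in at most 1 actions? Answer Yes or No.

No

1. swap(c,a)  →  {clear(a), clear(c), clear(f), holds(a), holds(c), inpos(a), linked(a), linked(c), on(a,a), on(f,a)}
2. push(c,f)  →  {clear(a), clear(c), clear(f), holds(a), inpos(a), linked(a), on(a,a), on(c,c), on(c,f), on(f,a)}
3. swap(f,c)  →  {clear(a), clear(c), clear(f), holds(a), inpos(a), linked(a), linked(f), on(a,a), on(c,c), on(f,a)}
optimal plan length = 3; 3 > 1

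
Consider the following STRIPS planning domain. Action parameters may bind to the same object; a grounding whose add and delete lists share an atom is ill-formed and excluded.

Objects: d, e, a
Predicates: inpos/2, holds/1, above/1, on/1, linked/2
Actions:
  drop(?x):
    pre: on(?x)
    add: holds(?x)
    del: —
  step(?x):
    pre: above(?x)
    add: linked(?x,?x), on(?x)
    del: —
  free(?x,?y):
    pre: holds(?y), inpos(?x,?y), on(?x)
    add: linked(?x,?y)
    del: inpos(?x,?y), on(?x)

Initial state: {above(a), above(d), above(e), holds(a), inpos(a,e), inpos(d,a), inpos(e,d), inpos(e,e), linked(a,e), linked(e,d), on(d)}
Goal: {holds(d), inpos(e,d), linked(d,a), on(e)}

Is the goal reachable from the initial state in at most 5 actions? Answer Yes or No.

Yes

1. drop(d)  →  {above(a), above(d), above(e), holds(a), holds(d), inpos(a,e), inpos(d,a), inpos(e,d), inpos(e,e), linked(a,e), linked(e,d), on(d)}
2. step(e)  →  {above(a), above(d), above(e), holds(a), holds(d), inpos(a,e), inpos(d,a), inpos(e,d), inpos(e,e), linked(a,e), linked(e,d), linked(e,e), on(d), on(e)}
3. free(d,a)  →  {above(a), above(d), above(e), holds(a), holds(d), inpos(a,e), inpos(e,d), inpos(e,e), linked(a,e), linked(d,a), linked(e,d), linked(e,e), on(e)}
optimal plan length = 3; 3 ≤ 5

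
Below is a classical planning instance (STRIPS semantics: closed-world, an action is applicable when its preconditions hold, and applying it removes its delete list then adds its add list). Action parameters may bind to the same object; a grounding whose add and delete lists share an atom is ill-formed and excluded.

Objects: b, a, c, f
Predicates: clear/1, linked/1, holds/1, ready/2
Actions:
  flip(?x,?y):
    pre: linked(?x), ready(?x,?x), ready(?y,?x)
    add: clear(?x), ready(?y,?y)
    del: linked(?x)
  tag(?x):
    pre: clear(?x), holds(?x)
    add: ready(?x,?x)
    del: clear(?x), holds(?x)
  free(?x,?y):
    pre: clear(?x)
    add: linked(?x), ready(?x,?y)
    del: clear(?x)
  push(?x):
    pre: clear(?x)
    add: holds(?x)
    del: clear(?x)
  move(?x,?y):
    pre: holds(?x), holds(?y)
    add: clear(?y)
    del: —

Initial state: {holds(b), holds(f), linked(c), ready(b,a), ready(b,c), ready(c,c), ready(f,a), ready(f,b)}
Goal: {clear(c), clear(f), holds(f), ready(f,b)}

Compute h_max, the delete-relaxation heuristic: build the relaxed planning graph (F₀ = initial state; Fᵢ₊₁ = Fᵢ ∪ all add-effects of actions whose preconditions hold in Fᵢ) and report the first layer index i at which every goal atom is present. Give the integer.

1

F0 = init (8 atoms)
F1 = F0 ∪ {clear(b), clear(c), clear(f), ready(b,b)}  (12 atoms)
goal ⊆ F1  ⇒  h_max = 1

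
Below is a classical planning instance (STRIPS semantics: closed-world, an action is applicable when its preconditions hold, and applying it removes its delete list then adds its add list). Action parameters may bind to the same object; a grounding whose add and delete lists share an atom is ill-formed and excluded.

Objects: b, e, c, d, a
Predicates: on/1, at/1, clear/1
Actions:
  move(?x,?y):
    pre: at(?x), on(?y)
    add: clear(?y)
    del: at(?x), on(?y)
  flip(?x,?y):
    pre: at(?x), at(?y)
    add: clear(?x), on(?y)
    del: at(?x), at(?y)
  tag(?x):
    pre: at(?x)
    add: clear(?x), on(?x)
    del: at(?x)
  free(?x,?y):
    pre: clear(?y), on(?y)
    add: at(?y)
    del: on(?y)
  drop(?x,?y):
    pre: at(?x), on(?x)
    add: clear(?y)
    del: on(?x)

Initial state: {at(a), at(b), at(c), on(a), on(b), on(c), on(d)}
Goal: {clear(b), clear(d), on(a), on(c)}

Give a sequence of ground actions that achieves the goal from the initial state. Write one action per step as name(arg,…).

1. move(b,b)  →  {at(a), at(c), clear(b), on(a), on(c), on(d)}
2. move(c,d)  →  {at(a), clear(b), clear(d), on(a), on(c)}

move(b,b); move(c,d)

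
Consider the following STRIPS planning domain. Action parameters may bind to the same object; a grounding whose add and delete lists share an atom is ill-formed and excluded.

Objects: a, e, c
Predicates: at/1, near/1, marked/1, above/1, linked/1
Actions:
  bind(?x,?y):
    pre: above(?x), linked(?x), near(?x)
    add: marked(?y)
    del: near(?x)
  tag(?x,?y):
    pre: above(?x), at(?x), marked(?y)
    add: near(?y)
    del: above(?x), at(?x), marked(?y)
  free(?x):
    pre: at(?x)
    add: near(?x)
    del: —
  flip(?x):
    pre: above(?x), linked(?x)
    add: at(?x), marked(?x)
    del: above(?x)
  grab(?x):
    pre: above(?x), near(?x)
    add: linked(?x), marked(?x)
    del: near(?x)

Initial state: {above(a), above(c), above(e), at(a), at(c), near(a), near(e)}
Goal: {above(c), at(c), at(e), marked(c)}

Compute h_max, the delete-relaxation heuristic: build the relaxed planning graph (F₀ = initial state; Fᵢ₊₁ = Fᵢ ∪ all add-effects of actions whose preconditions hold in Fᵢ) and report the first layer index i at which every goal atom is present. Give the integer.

F0 = init (7 atoms)
F1 = F0 ∪ {linked(a), linked(e), marked(a), marked(e), near(c)}  (12 atoms)
F2 = F1 ∪ {at(e), linked(c), marked(c)}  (15 atoms)
goal ⊆ F2  ⇒  h_max = 2

2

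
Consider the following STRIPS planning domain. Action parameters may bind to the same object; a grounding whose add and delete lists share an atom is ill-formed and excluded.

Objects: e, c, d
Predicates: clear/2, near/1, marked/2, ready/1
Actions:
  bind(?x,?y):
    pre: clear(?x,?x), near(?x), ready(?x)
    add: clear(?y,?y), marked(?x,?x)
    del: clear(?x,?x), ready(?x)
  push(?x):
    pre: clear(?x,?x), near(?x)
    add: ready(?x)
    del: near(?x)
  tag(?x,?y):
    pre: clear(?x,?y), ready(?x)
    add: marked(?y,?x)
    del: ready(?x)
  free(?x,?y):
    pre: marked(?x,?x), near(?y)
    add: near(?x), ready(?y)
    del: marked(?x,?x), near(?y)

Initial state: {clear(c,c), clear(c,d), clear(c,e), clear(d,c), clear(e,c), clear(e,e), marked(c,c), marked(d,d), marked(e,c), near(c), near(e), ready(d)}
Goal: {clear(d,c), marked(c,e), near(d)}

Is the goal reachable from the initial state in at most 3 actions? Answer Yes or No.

1. free(d,e)  →  {clear(c,c), clear(c,d), clear(c,e), clear(d,c), clear(e,c), clear(e,e), marked(c,c), marked(e,c), near(c), near(d), ready(d), ready(e)}
2. tag(e,c)  →  {clear(c,c), clear(c,d), clear(c,e), clear(d,c), clear(e,c), clear(e,e), marked(c,c), marked(c,e), marked(e,c), near(c), near(d), ready(d)}
optimal plan length = 2; 2 ≤ 3

Yes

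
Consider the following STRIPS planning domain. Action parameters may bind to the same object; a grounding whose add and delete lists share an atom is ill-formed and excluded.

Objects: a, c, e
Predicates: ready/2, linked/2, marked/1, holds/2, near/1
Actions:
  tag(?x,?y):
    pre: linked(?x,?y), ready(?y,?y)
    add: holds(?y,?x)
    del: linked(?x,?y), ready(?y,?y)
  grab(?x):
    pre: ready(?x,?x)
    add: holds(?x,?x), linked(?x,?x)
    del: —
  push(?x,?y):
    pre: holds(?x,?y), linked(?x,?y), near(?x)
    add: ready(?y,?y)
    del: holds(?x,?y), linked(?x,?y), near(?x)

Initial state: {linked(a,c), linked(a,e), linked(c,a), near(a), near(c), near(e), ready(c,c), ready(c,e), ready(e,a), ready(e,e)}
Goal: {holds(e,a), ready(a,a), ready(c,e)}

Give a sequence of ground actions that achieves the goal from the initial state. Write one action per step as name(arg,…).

1. tag(a,c)  →  {holds(c,a), linked(a,e), linked(c,a), near(a), near(c), near(e), ready(c,e), ready(e,a), ready(e,e)}
2. tag(a,e)  →  {holds(c,a), holds(e,a), linked(c,a), near(a), near(c), near(e), ready(c,e), ready(e,a)}
3. push(c,a)  →  {holds(e,a), near(a), near(e), ready(a,a), ready(c,e), ready(e,a)}

tag(a,c); tag(a,e); push(c,a)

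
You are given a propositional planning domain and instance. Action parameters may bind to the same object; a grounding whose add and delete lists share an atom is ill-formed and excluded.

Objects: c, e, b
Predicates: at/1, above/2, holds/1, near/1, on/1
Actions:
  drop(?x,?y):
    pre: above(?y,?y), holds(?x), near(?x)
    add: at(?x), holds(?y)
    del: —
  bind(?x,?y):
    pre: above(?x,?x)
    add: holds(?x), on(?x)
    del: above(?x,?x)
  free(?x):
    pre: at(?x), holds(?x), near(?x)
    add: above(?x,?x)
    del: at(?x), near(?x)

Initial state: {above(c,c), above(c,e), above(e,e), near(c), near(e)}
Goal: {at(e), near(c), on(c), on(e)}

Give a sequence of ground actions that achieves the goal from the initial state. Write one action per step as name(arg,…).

bind(e,c); drop(e,c); bind(c,c)

1. bind(e,c)  →  {above(c,c), above(c,e), holds(e), near(c), near(e), on(e)}
2. drop(e,c)  →  {above(c,c), above(c,e), at(e), holds(c), holds(e), near(c), near(e), on(e)}
3. bind(c,c)  →  {above(c,e), at(e), holds(c), holds(e), near(c), near(e), on(c), on(e)}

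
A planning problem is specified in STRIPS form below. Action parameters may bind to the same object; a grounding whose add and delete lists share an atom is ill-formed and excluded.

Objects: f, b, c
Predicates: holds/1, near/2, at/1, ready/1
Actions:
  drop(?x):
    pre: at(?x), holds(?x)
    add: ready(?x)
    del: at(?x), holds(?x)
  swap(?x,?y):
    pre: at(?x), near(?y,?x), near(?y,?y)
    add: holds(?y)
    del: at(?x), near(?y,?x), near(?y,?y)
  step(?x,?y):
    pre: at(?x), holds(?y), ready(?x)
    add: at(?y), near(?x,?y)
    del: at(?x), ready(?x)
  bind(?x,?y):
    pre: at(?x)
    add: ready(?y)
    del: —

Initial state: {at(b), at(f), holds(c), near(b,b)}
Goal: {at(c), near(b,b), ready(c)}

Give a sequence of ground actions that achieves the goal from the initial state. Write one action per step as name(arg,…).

bind(f,f); step(f,c); bind(b,c)

1. bind(f,f)  →  {at(b), at(f), holds(c), near(b,b), ready(f)}
2. step(f,c)  →  {at(b), at(c), holds(c), near(b,b), near(f,c)}
3. bind(b,c)  →  {at(b), at(c), holds(c), near(b,b), near(f,c), ready(c)}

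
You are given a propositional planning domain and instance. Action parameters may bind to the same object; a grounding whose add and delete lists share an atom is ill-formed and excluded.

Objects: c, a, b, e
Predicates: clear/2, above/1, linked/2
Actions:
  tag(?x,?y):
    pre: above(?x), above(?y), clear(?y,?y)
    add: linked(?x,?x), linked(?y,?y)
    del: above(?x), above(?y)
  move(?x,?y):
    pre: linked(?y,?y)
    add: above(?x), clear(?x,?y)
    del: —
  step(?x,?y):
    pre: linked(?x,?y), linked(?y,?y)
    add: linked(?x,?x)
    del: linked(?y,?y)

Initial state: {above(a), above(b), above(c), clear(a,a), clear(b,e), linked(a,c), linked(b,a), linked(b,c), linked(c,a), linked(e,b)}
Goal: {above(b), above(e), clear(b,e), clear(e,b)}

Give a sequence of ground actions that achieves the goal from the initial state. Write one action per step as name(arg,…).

tag(c,a); step(b,c); move(e,b)

1. tag(c,a)  →  {above(b), clear(a,a), clear(b,e), linked(a,a), linked(a,c), linked(b,a), linked(b,c), linked(c,a), linked(c,c), linked(e,b)}
2. step(b,c)  →  {above(b), clear(a,a), clear(b,e), linked(a,a), linked(a,c), linked(b,a), linked(b,b), linked(b,c), linked(c,a), linked(e,b)}
3. move(e,b)  →  {above(b), above(e), clear(a,a), clear(b,e), clear(e,b), linked(a,a), linked(a,c), linked(b,a), linked(b,b), linked(b,c), linked(c,a), linked(e,b)}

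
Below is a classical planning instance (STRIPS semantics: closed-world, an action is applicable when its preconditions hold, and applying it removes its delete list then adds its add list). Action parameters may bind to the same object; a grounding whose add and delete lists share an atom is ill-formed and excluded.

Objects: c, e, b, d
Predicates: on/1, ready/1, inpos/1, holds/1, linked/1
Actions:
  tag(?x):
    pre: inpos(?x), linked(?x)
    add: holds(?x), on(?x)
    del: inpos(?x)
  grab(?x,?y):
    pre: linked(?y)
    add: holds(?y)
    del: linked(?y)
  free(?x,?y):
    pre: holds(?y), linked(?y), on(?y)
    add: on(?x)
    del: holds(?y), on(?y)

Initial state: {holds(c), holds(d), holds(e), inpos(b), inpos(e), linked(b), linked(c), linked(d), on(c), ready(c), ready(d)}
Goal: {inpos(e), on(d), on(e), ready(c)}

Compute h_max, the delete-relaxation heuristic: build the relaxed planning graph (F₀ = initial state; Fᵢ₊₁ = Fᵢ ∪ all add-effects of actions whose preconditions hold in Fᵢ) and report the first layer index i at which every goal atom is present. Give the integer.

F0 = init (11 atoms)
F1 = F0 ∪ {holds(b), on(b), on(d), on(e)}  (15 atoms)
goal ⊆ F1  ⇒  h_max = 1

1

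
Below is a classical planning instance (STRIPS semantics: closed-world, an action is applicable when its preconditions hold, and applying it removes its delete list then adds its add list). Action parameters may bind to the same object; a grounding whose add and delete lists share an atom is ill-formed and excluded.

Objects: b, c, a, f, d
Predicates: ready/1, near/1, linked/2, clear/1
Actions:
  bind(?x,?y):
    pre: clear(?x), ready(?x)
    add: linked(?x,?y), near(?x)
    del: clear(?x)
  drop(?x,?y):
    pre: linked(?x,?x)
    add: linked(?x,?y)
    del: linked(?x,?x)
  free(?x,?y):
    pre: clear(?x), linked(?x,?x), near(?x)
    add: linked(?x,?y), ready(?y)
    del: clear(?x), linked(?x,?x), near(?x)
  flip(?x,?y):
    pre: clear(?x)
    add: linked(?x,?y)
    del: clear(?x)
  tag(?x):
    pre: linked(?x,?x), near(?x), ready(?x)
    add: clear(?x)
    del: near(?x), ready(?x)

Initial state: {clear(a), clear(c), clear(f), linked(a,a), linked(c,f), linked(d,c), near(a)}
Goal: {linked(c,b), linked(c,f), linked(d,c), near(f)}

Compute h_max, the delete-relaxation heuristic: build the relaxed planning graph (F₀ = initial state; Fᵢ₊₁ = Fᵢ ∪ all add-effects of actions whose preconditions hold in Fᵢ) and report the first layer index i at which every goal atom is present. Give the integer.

F0 = init (7 atoms)
F1 = F0 ∪ {linked(a,b), linked(a,c), linked(a,d), linked(a,f), linked(c,a), linked(c,b), linked(c,c), linked(c,d), linked(f,a), linked(f,b), linked(f,c), linked(f,d), linked(f,f), ready(b), ready(c), ready(d), ready(f)}  (24 atoms)
F2 = F1 ∪ {near(c), near(f)}  (26 atoms)
goal ⊆ F2  ⇒  h_max = 2

2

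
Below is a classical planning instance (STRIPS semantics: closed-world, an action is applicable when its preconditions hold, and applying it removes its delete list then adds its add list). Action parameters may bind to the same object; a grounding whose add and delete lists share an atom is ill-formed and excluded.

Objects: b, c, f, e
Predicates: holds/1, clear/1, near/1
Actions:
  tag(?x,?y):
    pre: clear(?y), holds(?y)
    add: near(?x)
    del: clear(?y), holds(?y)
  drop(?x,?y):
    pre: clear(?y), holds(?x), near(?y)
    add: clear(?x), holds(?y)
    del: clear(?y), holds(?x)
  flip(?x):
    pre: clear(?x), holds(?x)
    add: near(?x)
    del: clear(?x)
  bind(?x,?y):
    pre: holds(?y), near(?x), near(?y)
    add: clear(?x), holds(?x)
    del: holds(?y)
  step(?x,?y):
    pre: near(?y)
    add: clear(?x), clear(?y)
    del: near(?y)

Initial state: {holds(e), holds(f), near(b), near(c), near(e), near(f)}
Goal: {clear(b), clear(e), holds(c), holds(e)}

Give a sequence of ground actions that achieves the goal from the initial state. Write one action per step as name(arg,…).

1. bind(c,f)  →  {clear(c), holds(c), holds(e), near(b), near(c), near(e), near(f)}
2. step(b,e)  →  {clear(b), clear(c), clear(e), holds(c), holds(e), near(b), near(c), near(f)}

bind(c,f); step(b,e)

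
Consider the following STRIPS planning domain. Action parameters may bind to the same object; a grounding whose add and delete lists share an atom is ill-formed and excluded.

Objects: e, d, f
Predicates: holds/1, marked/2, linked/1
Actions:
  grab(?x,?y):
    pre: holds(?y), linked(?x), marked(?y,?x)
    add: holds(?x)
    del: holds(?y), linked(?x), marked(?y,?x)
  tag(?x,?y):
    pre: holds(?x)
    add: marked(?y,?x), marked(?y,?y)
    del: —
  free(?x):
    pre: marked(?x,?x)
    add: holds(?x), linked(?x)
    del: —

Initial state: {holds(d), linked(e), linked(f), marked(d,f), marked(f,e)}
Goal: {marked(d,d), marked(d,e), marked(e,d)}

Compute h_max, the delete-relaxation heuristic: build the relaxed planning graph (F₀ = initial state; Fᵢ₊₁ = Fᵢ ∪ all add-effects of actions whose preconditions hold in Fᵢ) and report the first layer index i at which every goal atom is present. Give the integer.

F0 = init (5 atoms)
F1 = F0 ∪ {holds(f), marked(d,d), marked(e,d), marked(e,e), marked(f,d), marked(f,f)}  (11 atoms)
F2 = F1 ∪ {holds(e), linked(d), marked(e,f)}  (14 atoms)
F3 = F2 ∪ {marked(d,e)}  (15 atoms)
goal ⊆ F3  ⇒  h_max = 3

3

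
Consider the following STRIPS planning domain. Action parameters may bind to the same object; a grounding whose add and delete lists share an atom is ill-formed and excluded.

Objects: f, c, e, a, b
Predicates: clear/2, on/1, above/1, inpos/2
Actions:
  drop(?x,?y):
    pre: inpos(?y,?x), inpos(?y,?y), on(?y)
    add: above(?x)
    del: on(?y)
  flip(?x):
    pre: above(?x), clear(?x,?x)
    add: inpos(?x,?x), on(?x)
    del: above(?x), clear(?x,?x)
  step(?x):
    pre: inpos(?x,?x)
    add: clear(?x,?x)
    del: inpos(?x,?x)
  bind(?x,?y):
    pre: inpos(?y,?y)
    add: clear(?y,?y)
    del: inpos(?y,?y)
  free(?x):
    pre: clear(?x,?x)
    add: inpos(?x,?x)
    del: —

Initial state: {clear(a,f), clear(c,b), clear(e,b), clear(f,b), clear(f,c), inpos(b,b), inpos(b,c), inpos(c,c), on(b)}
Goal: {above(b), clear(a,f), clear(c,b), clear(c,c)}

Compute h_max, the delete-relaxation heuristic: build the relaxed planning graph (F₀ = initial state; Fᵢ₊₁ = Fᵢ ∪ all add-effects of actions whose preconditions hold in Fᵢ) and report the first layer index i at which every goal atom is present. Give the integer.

F0 = init (9 atoms)
F1 = F0 ∪ {above(b), above(c), clear(b,b), clear(c,c)}  (13 atoms)
goal ⊆ F1  ⇒  h_max = 1

1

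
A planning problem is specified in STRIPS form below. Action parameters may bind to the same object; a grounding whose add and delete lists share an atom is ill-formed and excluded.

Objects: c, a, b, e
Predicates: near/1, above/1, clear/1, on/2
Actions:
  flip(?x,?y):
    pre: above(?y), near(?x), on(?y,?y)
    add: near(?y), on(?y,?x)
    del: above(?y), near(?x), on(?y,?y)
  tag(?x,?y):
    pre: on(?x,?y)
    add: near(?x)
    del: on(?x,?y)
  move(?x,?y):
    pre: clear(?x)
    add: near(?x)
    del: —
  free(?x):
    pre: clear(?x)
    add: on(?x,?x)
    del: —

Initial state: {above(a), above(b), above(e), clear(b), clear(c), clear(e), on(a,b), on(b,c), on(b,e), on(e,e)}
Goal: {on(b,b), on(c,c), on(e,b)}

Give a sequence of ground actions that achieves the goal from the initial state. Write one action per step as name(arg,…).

1. tag(b,c)  →  {above(a), above(b), above(e), clear(b), clear(c), clear(e), near(b), on(a,b), on(b,e), on(e,e)}
2. flip(b,e)  →  {above(a), above(b), clear(b), clear(c), clear(e), near(e), on(a,b), on(b,e), on(e,b)}
3. free(c)  →  {above(a), above(b), clear(b), clear(c), clear(e), near(e), on(a,b), on(b,e), on(c,c), on(e,b)}
4. free(b)  →  {above(a), above(b), clear(b), clear(c), clear(e), near(e), on(a,b), on(b,b), on(b,e), on(c,c), on(e,b)}

tag(b,c); flip(b,e); free(c); free(b)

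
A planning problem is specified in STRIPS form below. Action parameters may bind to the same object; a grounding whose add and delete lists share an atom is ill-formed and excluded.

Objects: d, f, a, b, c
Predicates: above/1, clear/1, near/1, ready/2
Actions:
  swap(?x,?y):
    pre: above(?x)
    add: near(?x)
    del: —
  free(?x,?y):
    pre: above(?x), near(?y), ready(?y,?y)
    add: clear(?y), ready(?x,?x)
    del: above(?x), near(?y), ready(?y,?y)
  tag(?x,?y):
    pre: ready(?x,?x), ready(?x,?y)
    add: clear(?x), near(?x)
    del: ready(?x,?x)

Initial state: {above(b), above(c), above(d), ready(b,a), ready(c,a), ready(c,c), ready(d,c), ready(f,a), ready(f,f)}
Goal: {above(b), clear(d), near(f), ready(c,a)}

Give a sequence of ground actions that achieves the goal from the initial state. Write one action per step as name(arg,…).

1. swap(c,d)  →  {above(b), above(c), above(d), near(c), ready(b,a), ready(c,a), ready(c,c), ready(d,c), ready(f,a), ready(f,f)}
2. free(d,c)  →  {above(b), above(c), clear(c), ready(b,a), ready(c,a), ready(d,c), ready(d,d), ready(f,a), ready(f,f)}
3. tag(d,d)  →  {above(b), above(c), clear(c), clear(d), near(d), ready(b,a), ready(c,a), ready(d,c), ready(f,a), ready(f,f)}
4. tag(f,f)  →  {above(b), above(c), clear(c), clear(d), clear(f), near(d), near(f), ready(b,a), ready(c,a), ready(d,c), ready(f,a)}

swap(c,d); free(d,c); tag(d,d); tag(f,f)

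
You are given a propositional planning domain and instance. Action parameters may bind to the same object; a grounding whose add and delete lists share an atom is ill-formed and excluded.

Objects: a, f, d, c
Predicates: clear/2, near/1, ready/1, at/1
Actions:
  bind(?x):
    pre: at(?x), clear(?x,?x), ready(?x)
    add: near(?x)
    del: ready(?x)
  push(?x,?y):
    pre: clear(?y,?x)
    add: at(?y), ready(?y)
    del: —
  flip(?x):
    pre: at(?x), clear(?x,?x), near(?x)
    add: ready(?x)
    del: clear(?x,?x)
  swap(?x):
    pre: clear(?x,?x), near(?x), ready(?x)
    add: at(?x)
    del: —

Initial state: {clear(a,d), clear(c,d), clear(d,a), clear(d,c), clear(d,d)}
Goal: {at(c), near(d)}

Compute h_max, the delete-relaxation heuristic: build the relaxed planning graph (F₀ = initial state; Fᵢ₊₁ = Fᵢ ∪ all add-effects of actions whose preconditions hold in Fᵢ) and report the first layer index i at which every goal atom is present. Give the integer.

2

F0 = init (5 atoms)
F1 = F0 ∪ {at(a), at(c), at(d), ready(a), ready(c), ready(d)}  (11 atoms)
F2 = F1 ∪ {near(d)}  (12 atoms)
goal ⊆ F2  ⇒  h_max = 2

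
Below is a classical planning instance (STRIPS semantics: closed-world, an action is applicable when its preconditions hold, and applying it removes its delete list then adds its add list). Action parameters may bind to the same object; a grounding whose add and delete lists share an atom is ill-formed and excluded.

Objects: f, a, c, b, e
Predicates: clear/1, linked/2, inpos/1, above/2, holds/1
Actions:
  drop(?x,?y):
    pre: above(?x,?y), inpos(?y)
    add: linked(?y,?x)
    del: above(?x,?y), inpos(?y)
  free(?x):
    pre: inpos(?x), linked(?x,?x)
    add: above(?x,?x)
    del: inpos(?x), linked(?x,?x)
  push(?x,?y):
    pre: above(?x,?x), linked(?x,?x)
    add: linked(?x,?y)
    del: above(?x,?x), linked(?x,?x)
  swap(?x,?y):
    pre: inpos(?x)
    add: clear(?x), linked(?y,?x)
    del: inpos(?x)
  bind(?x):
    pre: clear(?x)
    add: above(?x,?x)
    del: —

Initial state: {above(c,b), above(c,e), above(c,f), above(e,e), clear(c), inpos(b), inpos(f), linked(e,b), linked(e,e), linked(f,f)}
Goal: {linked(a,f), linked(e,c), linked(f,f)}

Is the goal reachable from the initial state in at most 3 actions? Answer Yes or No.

Yes

1. push(e,c)  →  {above(c,b), above(c,e), above(c,f), clear(c), inpos(b), inpos(f), linked(e,b), linked(e,c), linked(f,f)}
2. swap(f,a)  →  {above(c,b), above(c,e), above(c,f), clear(c), clear(f), inpos(b), linked(a,f), linked(e,b), linked(e,c), linked(f,f)}
optimal plan length = 2; 2 ≤ 3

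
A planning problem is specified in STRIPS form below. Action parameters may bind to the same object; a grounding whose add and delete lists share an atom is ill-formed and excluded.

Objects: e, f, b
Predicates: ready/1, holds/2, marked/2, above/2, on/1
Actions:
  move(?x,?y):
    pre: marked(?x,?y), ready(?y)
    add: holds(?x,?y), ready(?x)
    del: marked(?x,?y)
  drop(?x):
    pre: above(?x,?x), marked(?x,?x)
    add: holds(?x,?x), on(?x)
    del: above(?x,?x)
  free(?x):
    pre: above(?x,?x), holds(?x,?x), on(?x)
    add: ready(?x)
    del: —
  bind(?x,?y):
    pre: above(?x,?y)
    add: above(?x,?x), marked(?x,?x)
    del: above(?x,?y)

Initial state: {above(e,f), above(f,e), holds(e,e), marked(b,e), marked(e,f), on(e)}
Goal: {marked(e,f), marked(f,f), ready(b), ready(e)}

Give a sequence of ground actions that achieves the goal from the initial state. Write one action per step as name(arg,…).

1. bind(e,f)  →  {above(e,e), above(f,e), holds(e,e), marked(b,e), marked(e,e), marked(e,f), on(e)}
2. free(e)  →  {above(e,e), above(f,e), holds(e,e), marked(b,e), marked(e,e), marked(e,f), on(e), ready(e)}
3. move(b,e)  →  {above(e,e), above(f,e), holds(b,e), holds(e,e), marked(e,e), marked(e,f), on(e), ready(b), ready(e)}
4. bind(f,e)  →  {above(e,e), above(f,f), holds(b,e), holds(e,e), marked(e,e), marked(e,f), marked(f,f), on(e), ready(b), ready(e)}

bind(e,f); free(e); move(b,e); bind(f,e)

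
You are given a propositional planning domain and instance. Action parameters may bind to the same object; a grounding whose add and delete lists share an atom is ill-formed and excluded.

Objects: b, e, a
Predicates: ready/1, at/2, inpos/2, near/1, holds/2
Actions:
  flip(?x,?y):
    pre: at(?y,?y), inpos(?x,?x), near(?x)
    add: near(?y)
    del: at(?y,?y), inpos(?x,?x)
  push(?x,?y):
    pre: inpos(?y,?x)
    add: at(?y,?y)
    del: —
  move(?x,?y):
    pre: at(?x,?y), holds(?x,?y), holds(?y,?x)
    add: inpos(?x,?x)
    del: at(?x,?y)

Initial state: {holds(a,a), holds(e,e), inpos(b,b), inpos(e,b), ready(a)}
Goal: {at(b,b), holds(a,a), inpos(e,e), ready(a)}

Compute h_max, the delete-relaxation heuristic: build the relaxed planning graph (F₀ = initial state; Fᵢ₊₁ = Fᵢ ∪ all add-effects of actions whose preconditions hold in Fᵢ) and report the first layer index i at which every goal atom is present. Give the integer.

F0 = init (5 atoms)
F1 = F0 ∪ {at(b,b), at(e,e)}  (7 atoms)
F2 = F1 ∪ {inpos(e,e)}  (8 atoms)
goal ⊆ F2  ⇒  h_max = 2

2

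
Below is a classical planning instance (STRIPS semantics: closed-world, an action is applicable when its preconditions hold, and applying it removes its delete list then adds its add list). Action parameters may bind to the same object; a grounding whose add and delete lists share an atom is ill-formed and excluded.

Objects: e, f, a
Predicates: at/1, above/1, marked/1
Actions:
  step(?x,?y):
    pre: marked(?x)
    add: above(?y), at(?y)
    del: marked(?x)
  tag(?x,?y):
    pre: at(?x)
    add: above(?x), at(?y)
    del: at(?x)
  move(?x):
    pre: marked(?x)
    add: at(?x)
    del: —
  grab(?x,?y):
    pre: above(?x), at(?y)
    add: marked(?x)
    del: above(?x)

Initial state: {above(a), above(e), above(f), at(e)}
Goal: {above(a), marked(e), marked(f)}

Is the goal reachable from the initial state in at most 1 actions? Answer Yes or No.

1. grab(e,e)  →  {above(a), above(f), at(e), marked(e)}
2. grab(f,e)  →  {above(a), at(e), marked(e), marked(f)}
optimal plan length = 2; 2 > 1

No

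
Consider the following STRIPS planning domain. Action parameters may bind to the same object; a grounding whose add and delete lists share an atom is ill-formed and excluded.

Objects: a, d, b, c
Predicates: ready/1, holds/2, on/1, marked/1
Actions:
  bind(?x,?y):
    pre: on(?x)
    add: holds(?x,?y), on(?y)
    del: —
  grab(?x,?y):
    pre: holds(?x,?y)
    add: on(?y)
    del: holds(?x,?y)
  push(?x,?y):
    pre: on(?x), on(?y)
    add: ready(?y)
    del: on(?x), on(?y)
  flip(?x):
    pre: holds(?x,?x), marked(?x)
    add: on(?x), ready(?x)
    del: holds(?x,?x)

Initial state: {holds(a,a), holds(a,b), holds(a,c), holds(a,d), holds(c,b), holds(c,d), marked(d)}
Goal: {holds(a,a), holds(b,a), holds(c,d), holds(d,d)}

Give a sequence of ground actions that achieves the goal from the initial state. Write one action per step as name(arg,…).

1. grab(a,d)  →  {holds(a,a), holds(a,b), holds(a,c), holds(c,b), holds(c,d), marked(d), on(d)}
2. bind(d,d)  →  {holds(a,a), holds(a,b), holds(a,c), holds(c,b), holds(c,d), holds(d,d), marked(d), on(d)}
3. bind(d,b)  →  {holds(a,a), holds(a,b), holds(a,c), holds(c,b), holds(c,d), holds(d,b), holds(d,d), marked(d), on(b), on(d)}
4. bind(b,a)  →  {holds(a,a), holds(a,b), holds(a,c), holds(b,a), holds(c,b), holds(c,d), holds(d,b), holds(d,d), marked(d), on(a), on(b), on(d)}

grab(a,d); bind(d,d); bind(d,b); bind(b,a)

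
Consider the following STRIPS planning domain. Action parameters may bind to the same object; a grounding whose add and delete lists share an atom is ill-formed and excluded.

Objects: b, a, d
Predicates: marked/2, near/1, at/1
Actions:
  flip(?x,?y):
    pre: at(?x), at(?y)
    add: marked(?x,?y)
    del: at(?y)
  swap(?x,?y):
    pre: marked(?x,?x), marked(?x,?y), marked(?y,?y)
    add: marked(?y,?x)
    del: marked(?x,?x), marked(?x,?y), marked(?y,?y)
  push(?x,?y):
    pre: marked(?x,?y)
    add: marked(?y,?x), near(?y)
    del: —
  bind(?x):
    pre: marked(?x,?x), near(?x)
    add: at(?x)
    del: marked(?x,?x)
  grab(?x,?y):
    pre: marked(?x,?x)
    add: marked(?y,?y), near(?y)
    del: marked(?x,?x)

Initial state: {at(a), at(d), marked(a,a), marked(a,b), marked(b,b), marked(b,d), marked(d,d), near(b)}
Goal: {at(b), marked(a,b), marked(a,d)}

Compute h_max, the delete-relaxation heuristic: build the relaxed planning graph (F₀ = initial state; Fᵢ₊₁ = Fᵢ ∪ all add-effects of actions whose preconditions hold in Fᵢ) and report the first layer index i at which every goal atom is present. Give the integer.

1

F0 = init (8 atoms)
F1 = F0 ∪ {at(b), marked(a,d), marked(b,a), marked(d,a), marked(d,b), near(a), near(d)}  (15 atoms)
goal ⊆ F1  ⇒  h_max = 1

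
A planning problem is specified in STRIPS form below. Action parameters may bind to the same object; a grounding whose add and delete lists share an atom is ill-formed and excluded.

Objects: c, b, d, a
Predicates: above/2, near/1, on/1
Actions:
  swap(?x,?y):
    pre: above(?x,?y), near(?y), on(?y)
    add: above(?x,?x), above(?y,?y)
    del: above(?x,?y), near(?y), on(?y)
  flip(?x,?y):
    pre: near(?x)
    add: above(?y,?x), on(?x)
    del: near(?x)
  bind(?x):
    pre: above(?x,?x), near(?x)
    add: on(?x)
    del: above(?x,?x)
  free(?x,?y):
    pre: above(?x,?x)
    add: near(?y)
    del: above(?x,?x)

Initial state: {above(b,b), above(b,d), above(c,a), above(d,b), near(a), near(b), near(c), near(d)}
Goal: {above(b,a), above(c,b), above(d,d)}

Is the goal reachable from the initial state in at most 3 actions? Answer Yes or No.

Yes

1. flip(b,c)  →  {above(b,b), above(b,d), above(c,a), above(c,b), above(d,b), near(a), near(c), near(d), on(b)}
2. flip(d,d)  →  {above(b,b), above(b,d), above(c,a), above(c,b), above(d,b), above(d,d), near(a), near(c), on(b), on(d)}
3. flip(a,b)  →  {above(b,a), above(b,b), above(b,d), above(c,a), above(c,b), above(d,b), above(d,d), near(c), on(a), on(b), on(d)}
optimal plan length = 3; 3 ≤ 3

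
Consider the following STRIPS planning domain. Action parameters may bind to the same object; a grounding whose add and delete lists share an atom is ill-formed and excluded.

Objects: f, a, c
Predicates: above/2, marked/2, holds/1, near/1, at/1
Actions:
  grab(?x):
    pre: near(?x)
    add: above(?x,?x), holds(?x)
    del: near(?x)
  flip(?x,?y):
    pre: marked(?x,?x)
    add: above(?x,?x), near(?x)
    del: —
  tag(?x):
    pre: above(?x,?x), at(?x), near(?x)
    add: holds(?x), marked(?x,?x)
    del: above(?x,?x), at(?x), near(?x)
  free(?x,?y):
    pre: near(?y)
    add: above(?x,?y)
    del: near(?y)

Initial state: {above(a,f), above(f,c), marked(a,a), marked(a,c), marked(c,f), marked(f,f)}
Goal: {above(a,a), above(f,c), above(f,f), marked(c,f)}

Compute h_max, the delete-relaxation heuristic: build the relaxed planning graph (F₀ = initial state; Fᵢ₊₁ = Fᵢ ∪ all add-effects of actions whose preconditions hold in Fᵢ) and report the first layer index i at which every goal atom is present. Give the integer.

1

F0 = init (6 atoms)
F1 = F0 ∪ {above(a,a), above(f,f), near(a), near(f)}  (10 atoms)
goal ⊆ F1  ⇒  h_max = 1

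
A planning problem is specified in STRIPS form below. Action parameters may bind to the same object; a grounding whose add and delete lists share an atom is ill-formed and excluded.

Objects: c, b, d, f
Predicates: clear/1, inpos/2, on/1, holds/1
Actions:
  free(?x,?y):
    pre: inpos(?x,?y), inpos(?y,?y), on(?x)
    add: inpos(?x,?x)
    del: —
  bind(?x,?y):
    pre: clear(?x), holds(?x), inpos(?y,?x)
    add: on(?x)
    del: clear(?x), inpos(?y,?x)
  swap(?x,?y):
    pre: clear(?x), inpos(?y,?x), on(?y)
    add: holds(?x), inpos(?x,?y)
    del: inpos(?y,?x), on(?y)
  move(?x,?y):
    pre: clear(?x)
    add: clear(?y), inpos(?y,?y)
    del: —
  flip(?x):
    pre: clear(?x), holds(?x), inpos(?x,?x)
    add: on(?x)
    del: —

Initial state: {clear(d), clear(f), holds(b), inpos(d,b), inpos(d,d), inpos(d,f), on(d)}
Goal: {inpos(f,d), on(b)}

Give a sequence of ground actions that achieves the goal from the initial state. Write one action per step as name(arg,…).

1. swap(f,d)  →  {clear(d), clear(f), holds(b), holds(f), inpos(d,b), inpos(d,d), inpos(f,d)}
2. move(d,b)  →  {clear(b), clear(d), clear(f), holds(b), holds(f), inpos(b,b), inpos(d,b), inpos(d,d), inpos(f,d)}
3. bind(b,b)  →  {clear(d), clear(f), holds(b), holds(f), inpos(d,b), inpos(d,d), inpos(f,d), on(b)}

swap(f,d); move(d,b); bind(b,b)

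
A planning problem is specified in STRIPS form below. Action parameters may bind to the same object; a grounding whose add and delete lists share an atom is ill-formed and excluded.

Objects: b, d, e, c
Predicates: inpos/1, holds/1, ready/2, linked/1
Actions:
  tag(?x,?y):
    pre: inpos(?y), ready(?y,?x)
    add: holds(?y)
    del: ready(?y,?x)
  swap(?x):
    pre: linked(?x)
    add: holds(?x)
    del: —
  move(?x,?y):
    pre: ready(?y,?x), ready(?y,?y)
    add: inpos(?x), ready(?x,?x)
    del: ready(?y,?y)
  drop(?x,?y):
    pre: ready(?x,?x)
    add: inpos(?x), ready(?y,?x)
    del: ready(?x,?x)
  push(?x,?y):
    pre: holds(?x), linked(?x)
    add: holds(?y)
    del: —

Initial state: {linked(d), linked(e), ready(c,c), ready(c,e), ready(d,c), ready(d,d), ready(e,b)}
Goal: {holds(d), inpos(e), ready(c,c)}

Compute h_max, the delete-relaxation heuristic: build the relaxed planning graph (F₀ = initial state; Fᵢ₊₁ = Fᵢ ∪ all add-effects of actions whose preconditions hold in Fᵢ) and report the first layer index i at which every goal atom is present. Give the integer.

F0 = init (7 atoms)
F1 = F0 ∪ {holds(d), holds(e), inpos(c), inpos(d), inpos(e), ready(b,c), ready(b,d), ready(c,d), ready(e,c), ready(e,d), ready(e,e)}  (18 atoms)
goal ⊆ F1  ⇒  h_max = 1

1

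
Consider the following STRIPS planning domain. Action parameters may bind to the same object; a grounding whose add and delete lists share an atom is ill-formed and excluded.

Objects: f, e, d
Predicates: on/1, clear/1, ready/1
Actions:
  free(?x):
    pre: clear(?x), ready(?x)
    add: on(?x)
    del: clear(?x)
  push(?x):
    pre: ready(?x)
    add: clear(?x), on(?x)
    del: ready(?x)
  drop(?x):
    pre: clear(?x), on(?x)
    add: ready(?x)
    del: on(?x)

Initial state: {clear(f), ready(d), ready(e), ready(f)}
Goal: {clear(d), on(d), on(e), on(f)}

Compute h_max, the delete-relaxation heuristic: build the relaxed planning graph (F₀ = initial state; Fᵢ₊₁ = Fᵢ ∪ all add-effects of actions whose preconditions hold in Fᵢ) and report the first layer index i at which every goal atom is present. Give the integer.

F0 = init (4 atoms)
F1 = F0 ∪ {clear(d), clear(e), on(d), on(e), on(f)}  (9 atoms)
goal ⊆ F1  ⇒  h_max = 1

1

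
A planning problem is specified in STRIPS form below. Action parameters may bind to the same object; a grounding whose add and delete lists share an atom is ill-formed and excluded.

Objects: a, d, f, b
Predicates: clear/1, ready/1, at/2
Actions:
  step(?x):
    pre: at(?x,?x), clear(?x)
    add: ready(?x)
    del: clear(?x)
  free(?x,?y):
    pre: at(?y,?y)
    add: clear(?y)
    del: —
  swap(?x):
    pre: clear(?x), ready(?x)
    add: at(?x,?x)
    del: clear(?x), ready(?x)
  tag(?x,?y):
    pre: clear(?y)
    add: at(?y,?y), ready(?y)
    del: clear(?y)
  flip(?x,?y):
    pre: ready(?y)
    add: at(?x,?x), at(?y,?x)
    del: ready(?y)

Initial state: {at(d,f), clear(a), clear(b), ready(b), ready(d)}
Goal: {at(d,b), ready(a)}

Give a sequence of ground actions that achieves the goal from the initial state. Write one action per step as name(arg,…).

1. tag(a,a)  →  {at(a,a), at(d,f), clear(b), ready(a), ready(b), ready(d)}
2. flip(b,d)  →  {at(a,a), at(b,b), at(d,b), at(d,f), clear(b), ready(a), ready(b)}

tag(a,a); flip(b,d)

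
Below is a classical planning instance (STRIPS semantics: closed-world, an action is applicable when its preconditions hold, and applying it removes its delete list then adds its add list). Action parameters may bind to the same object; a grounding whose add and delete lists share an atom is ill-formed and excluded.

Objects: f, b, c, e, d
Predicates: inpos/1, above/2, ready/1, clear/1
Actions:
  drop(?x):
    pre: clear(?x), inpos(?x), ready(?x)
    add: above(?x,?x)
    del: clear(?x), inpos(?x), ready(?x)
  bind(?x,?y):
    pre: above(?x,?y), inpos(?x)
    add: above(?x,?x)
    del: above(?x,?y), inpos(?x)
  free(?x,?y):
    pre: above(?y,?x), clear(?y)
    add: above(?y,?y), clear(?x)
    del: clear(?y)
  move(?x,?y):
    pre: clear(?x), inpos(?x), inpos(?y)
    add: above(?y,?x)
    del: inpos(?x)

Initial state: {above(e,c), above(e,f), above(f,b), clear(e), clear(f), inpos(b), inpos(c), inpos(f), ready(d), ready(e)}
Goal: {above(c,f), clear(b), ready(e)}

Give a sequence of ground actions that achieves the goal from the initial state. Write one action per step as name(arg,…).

1. move(f,c)  →  {above(c,f), above(e,c), above(e,f), above(f,b), clear(e), clear(f), inpos(b), inpos(c), ready(d), ready(e)}
2. free(b,f)  →  {above(c,f), above(e,c), above(e,f), above(f,b), above(f,f), clear(b), clear(e), inpos(b), inpos(c), ready(d), ready(e)}

move(f,c); free(b,f)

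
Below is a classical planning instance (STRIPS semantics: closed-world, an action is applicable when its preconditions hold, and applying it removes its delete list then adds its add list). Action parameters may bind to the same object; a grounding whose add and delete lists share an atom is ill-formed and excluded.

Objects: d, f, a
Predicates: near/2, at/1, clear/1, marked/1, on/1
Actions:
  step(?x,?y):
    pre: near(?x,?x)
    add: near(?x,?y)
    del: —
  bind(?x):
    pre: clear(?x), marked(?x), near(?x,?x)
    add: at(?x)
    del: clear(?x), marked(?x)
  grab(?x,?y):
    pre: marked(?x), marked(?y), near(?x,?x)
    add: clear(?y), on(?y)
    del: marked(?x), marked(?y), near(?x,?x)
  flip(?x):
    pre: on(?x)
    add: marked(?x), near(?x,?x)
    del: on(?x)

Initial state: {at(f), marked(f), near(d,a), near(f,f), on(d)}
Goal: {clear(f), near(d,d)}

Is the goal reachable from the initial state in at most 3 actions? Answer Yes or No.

1. grab(f,f)  →  {at(f), clear(f), near(d,a), on(d), on(f)}
2. flip(d)  →  {at(f), clear(f), marked(d), near(d,a), near(d,d), on(f)}
optimal plan length = 2; 2 ≤ 3

Yes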